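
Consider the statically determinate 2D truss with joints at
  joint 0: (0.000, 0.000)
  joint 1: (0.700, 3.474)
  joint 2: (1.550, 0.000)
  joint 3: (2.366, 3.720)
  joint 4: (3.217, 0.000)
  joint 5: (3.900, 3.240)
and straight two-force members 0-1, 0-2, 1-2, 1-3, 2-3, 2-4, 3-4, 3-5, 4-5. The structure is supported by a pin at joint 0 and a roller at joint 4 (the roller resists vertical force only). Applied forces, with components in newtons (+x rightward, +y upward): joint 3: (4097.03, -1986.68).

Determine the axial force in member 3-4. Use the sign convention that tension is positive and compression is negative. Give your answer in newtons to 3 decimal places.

-6358.899

N=6 nodes, M=9 members, R=3 reactions → 2N=12, M+R=12
member 0 (0-1): L=3.5438, (cx,cy)=(0.1975,0.9803)
member 1 (0-2): L=1.5500, (cx,cy)=(1.0000,0.0000)
member 2 (1-2): L=3.5765, (cx,cy)=(0.2377,-0.9713)
member 3 (1-3): L=1.6841, (cx,cy)=(0.9893,0.1461)
member 4 (2-3): L=3.8084, (cx,cy)=(0.2143,0.9768)
member 5 (2-4): L=1.6670, (cx,cy)=(1.0000,0.0000)
member 6 (3-4): L=3.8161, (cx,cy)=(0.2230,-0.9748)
member 7 (3-5): L=1.6073, (cx,cy)=(0.9544,-0.2986)
member 8 (4-5): L=3.3112, (cx,cy)=(0.2063,0.9785)
solve A·x = −loads:
  F[0-1] = +4296.7446 N (tension)
  F[0-2] = +3248.3076 N (tension)
  F[1-2] = -4060.6134 N (compression)
  F[1-3] = +1833.4512 N (tension)
  F[2-3] = +4038.0436 N (tension)
  F[2-4] = +1418.0515 N (tension)
  F[3-4] = -6358.8988 N (compression)
  F[3-5] = -0.0000 N (compression)
  F[4-5] = +0.0000 N (tension)
  Rx@0 = -4097.0300 N
  Ry@0 = -4212.0879 N
  Ry@4 = +6198.7679 N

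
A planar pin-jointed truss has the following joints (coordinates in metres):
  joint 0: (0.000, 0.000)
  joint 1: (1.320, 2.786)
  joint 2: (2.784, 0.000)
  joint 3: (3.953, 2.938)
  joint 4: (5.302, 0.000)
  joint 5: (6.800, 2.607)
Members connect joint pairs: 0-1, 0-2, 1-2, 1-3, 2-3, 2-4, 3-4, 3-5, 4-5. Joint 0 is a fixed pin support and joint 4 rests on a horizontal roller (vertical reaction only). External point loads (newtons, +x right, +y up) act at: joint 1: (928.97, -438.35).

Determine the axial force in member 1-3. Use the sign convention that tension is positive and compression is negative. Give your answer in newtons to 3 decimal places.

-524.795

N=6 nodes, M=9 members, R=3 reactions → 2N=12, M+R=12
member 0 (0-1): L=3.0829, (cx,cy)=(0.4282,0.9037)
member 1 (0-2): L=2.7840, (cx,cy)=(1.0000,0.0000)
member 2 (1-2): L=3.1472, (cx,cy)=(0.4652,-0.8852)
member 3 (1-3): L=2.6374, (cx,cy)=(0.9983,0.0576)
member 4 (2-3): L=3.1620, (cx,cy)=(0.3697,0.9292)
member 5 (2-4): L=2.5180, (cx,cy)=(1.0000,0.0000)
member 6 (3-4): L=3.2329, (cx,cy)=(0.4173,-0.9088)
member 7 (3-5): L=2.8662, (cx,cy)=(0.9933,-0.1155)
member 8 (4-5): L=3.0067, (cx,cy)=(0.4982,0.8671)
solve A·x = −loads:
  F[0-1] = +175.8566 N (tension)
  F[0-2] = +853.6735 N (tension)
  F[1-2] = -708.8812 N (compression)
  F[1-3] = -524.7954 N (compression)
  F[2-3] = +675.3655 N (tension)
  F[2-4] = +274.2406 N (tension)
  F[3-4] = -657.2221 N (compression)
  F[3-5] = -0.0000 N (compression)
  F[4-5] = +0.0000 N (tension)
  Rx@0 = -928.9700 N
  Ry@0 = -158.9213 N
  Ry@4 = +597.2713 N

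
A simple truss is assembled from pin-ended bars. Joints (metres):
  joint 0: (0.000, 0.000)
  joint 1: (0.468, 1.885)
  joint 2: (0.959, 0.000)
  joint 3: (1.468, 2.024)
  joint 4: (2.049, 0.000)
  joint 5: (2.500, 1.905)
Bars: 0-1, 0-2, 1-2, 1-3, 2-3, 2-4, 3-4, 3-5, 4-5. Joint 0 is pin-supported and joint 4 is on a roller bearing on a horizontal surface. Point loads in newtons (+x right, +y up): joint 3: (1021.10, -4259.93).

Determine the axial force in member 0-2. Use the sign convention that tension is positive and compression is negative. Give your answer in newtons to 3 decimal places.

N=6 nodes, M=9 members, R=3 reactions → 2N=12, M+R=12
member 0 (0-1): L=1.9422, (cx,cy)=(0.2410,0.9705)
member 1 (0-2): L=0.9590, (cx,cy)=(1.0000,0.0000)
member 2 (1-2): L=1.9479, (cx,cy)=(0.2521,-0.9677)
member 3 (1-3): L=1.0096, (cx,cy)=(0.9905,0.1377)
member 4 (2-3): L=2.0870, (cx,cy)=(0.2439,0.9698)
member 5 (2-4): L=1.0900, (cx,cy)=(1.0000,0.0000)
member 6 (3-4): L=2.1057, (cx,cy)=(0.2759,-0.9612)
member 7 (3-5): L=1.0388, (cx,cy)=(0.9934,-0.1146)
member 8 (4-5): L=1.9577, (cx,cy)=(0.2304,0.9731)
solve A·x = −loads:
  F[0-1] = -205.3241 N (compression)
  F[0-2] = +1070.5750 N (tension)
  F[1-2] = +191.8701 N (tension)
  F[1-3] = -98.7797 N (compression)
  F[2-3] = -191.4560 N (compression)
  F[2-4] = +1165.6329 N (tension)
  F[3-4] = -4224.6450 N (compression)
  F[3-5] = -0.0000 N (tension)
  F[4-5] = -0.0000 N (tension)
  Rx@0 = -1021.1000 N
  Ry@0 = +199.2742 N
  Ry@4 = +4060.6558 N

1070.575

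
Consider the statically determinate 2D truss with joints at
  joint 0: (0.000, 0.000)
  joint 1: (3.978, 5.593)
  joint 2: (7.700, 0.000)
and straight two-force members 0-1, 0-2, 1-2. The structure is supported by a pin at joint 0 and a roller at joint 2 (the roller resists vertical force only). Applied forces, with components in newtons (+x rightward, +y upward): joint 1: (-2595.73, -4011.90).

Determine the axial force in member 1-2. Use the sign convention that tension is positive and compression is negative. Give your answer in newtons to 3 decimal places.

N=3 nodes, M=3 members, R=3 reactions → 2N=6, M+R=6
member 0 (0-1): L=6.8634, (cx,cy)=(0.5796,0.8149)
member 1 (0-2): L=7.7000, (cx,cy)=(1.0000,0.0000)
member 2 (1-2): L=6.7183, (cx,cy)=(0.5540,-0.8325)
solve A·x = −loads:
  F[0-1] = -4693.4433 N (compression)
  F[0-2] = +124.5752 N (tension)
  F[1-2] = -224.8596 N (compression)
  Rx@0 = +2595.7300 N
  Ry@0 = +3824.7026 N
  Ry@2 = +187.1974 N

-224.860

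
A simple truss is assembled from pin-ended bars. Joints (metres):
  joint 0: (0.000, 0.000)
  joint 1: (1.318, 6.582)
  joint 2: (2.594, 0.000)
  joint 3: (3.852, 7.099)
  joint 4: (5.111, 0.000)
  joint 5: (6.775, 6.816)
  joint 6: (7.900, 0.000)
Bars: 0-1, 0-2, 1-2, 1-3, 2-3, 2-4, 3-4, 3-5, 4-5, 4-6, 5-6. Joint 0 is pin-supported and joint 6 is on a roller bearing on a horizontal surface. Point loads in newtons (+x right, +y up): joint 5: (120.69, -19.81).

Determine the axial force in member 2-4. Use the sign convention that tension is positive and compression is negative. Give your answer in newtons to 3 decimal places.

65.719

N=7 nodes, M=11 members, R=3 reactions → 2N=14, M+R=14
member 0 (0-1): L=6.7127, (cx,cy)=(0.1963,0.9805)
member 1 (0-2): L=2.5940, (cx,cy)=(1.0000,0.0000)
member 2 (1-2): L=6.7045, (cx,cy)=(0.1903,-0.9817)
member 3 (1-3): L=2.5862, (cx,cy)=(0.9798,0.1999)
member 4 (2-3): L=7.2096, (cx,cy)=(0.1745,0.9847)
member 5 (2-4): L=2.5170, (cx,cy)=(1.0000,0.0000)
member 6 (3-4): L=7.2098, (cx,cy)=(0.1746,-0.9846)
member 7 (3-5): L=2.9367, (cx,cy)=(0.9953,-0.0964)
member 8 (4-5): L=7.0162, (cx,cy)=(0.2372,0.9715)
member 9 (4-6): L=2.7890, (cx,cy)=(1.0000,0.0000)
member 10 (5-6): L=6.9082, (cx,cy)=(0.1628,-0.9867)
solve A·x = −loads:
  F[0-1] = +103.3196 N (tension)
  F[0-2] = +100.4037 N (tension)
  F[1-2] = -95.2127 N (compression)
  F[1-3] = +39.1983 N (tension)
  F[2-3] = +94.9287 N (tension)
  F[2-4] = +65.7189 N (tension)
  F[3-4] = -110.1866 N (compression)
  F[3-5] = +74.5594 N (tension)
  F[4-5] = +111.6799 N (tension)
  F[4-6] = +19.9909 N (tension)
  F[5-6] = -122.7571 N (compression)
  Rx@0 = -120.6900 N
  Ry@0 = -101.3085 N
  Ry@6 = +121.1185 N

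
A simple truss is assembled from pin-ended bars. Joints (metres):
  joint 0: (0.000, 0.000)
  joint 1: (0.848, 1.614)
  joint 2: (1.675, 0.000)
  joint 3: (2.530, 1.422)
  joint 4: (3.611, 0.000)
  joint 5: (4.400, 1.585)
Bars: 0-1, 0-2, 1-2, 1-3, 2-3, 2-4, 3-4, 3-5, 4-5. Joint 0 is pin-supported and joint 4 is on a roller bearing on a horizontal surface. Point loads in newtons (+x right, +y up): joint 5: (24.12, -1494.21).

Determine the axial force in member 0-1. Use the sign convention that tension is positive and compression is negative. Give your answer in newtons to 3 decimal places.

380.763

N=6 nodes, M=9 members, R=3 reactions → 2N=12, M+R=12
member 0 (0-1): L=1.8232, (cx,cy)=(0.4651,0.8853)
member 1 (0-2): L=1.6750, (cx,cy)=(1.0000,0.0000)
member 2 (1-2): L=1.8135, (cx,cy)=(0.4560,-0.8900)
member 3 (1-3): L=1.6929, (cx,cy)=(0.9935,-0.1134)
member 4 (2-3): L=1.6592, (cx,cy)=(0.5153,0.8570)
member 5 (2-4): L=1.9360, (cx,cy)=(1.0000,0.0000)
member 6 (3-4): L=1.7862, (cx,cy)=(0.6052,-0.7961)
member 7 (3-5): L=1.8771, (cx,cy)=(0.9962,0.0868)
member 8 (4-5): L=1.7705, (cx,cy)=(0.4456,0.8952)
solve A·x = −loads:
  F[0-1] = +380.7627 N (tension)
  F[0-2] = -152.9778 N (compression)
  F[1-2] = -426.3974 N (compression)
  F[1-3] = +373.9539 N (tension)
  F[2-3] = +442.7955 N (tension)
  F[2-4] = -575.5907 N (compression)
  F[3-4] = -335.5132 N (compression)
  F[3-5] = +805.8013 N (tension)
  F[4-5] = -1747.2678 N (compression)
  Rx@0 = -24.1200 N
  Ry@0 = -337.0706 N
  Ry@4 = +1831.2806 N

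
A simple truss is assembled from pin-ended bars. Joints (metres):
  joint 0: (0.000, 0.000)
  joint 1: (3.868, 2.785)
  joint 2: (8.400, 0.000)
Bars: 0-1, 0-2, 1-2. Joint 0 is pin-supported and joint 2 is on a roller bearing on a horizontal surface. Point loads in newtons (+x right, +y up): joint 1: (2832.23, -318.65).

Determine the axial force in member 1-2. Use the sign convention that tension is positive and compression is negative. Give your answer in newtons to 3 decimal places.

-2073.774

N=3 nodes, M=3 members, R=3 reactions → 2N=6, M+R=6
member 0 (0-1): L=4.7663, (cx,cy)=(0.8115,0.5843)
member 1 (0-2): L=8.4000, (cx,cy)=(1.0000,0.0000)
member 2 (1-2): L=5.3193, (cx,cy)=(0.8520,-0.5236)
solve A·x = −loads:
  F[0-1] = +1312.8297 N (tension)
  F[0-2] = +1766.8288 N (tension)
  F[1-2] = -2073.7736 N (compression)
  Rx@0 = -2832.2300 N
  Ry@0 = -767.0999 N
  Ry@2 = +1085.7499 N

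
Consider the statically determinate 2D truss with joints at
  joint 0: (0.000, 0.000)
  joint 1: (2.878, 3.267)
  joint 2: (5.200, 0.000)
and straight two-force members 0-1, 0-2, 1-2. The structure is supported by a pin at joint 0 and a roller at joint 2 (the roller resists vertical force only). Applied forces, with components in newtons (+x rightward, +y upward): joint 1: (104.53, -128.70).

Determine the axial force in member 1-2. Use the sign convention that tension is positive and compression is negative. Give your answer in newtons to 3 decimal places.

-167.960

N=3 nodes, M=3 members, R=3 reactions → 2N=6, M+R=6
member 0 (0-1): L=4.3539, (cx,cy)=(0.6610,0.7504)
member 1 (0-2): L=5.2000, (cx,cy)=(1.0000,0.0000)
member 2 (1-2): L=4.0081, (cx,cy)=(0.5793,-0.8151)
solve A·x = −loads:
  F[0-1] = +10.9326 N (tension)
  F[0-2] = +97.3033 N (tension)
  F[1-2] = -167.9598 N (compression)
  Rx@0 = -104.5300 N
  Ry@0 = -8.2035 N
  Ry@2 = +136.9035 N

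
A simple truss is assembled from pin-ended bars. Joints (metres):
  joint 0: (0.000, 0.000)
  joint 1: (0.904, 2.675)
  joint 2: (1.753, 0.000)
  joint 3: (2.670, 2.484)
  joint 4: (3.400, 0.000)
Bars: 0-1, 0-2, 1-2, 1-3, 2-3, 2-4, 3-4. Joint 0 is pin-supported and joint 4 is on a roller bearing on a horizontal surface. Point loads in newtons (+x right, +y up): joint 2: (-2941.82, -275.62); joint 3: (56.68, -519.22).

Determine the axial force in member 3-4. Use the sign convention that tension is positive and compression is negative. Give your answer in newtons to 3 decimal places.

N=5 nodes, M=7 members, R=3 reactions → 2N=10, M+R=10
member 0 (0-1): L=2.8236, (cx,cy)=(0.3202,0.9474)
member 1 (0-2): L=1.7530, (cx,cy)=(1.0000,0.0000)
member 2 (1-2): L=2.8065, (cx,cy)=(0.3025,-0.9531)
member 3 (1-3): L=1.7763, (cx,cy)=(0.9942,-0.1075)
member 4 (2-3): L=2.6479, (cx,cy)=(0.3463,0.9381)
member 5 (2-4): L=1.6470, (cx,cy)=(1.0000,0.0000)
member 6 (3-4): L=2.5890, (cx,cy)=(0.2820,-0.9594)
solve A·x = −loads:
  F[0-1] = -214.8944 N (compression)
  F[0-2] = -2816.3402 N (compression)
  F[1-2] = +229.2678 N (tension)
  F[1-3] = -138.9618 N (compression)
  F[2-3] = +60.8607 N (tension)
  F[2-4] = +173.7590 N (tension)
  F[3-4] = -616.2601 N (compression)
  Rx@0 = +2885.1400 N
  Ry@0 = +203.5834 N
  Ry@4 = +591.2566 N

-616.260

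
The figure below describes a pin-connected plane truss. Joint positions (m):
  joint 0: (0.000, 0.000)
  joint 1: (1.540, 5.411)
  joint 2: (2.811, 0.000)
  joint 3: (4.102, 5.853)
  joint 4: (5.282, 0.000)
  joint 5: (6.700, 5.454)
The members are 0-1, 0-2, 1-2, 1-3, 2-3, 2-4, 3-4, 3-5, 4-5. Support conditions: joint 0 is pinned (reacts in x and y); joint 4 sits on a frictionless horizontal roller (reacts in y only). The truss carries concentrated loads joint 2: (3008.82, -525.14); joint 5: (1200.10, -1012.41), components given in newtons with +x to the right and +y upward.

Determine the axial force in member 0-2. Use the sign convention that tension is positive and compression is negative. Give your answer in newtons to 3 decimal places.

3848.808

N=6 nodes, M=9 members, R=3 reactions → 2N=12, M+R=12
member 0 (0-1): L=5.6259, (cx,cy)=(0.2737,0.9618)
member 1 (0-2): L=2.8110, (cx,cy)=(1.0000,0.0000)
member 2 (1-2): L=5.5583, (cx,cy)=(0.2287,-0.9735)
member 3 (1-3): L=2.5998, (cx,cy)=(0.9854,0.1700)
member 4 (2-3): L=5.9937, (cx,cy)=(0.2154,0.9765)
member 5 (2-4): L=2.4710, (cx,cy)=(1.0000,0.0000)
member 6 (3-4): L=5.9708, (cx,cy)=(0.1976,-0.9803)
member 7 (3-5): L=2.6285, (cx,cy)=(0.9884,-0.1518)
member 8 (4-5): L=5.6353, (cx,cy)=(0.2516,0.9678)
solve A·x = −loads:
  F[0-1] = +1315.5485 N (tension)
  F[0-2] = +3848.8084 N (tension)
  F[1-2] = -1187.7871 N (compression)
  F[1-3] = +641.0531 N (tension)
  F[2-3] = +1721.8728 N (tension)
  F[2-4] = +197.4993 N (tension)
  F[3-4] = -2046.9203 N (compression)
  F[3-5] = +1423.6310 N (tension)
  F[4-5] = -822.7764 N (compression)
  Rx@0 = -4208.9200 N
  Ry@0 = -1265.3014 N
  Ry@4 = +2802.8514 N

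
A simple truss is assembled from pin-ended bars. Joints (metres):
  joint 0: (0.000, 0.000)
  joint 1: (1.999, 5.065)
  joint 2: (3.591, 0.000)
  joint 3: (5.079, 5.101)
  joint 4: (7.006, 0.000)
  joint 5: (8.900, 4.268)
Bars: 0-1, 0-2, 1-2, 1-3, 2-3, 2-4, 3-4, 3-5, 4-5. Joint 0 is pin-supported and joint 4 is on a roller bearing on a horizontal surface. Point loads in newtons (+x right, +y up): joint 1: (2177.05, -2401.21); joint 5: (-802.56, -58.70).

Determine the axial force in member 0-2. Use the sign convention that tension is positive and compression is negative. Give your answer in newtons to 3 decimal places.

N=6 nodes, M=9 members, R=3 reactions → 2N=12, M+R=12
member 0 (0-1): L=5.4452, (cx,cy)=(0.3671,0.9302)
member 1 (0-2): L=3.5910, (cx,cy)=(1.0000,0.0000)
member 2 (1-2): L=5.3093, (cx,cy)=(0.2999,-0.9540)
member 3 (1-3): L=3.0802, (cx,cy)=(0.9999,0.0117)
member 4 (2-3): L=5.3136, (cx,cy)=(0.2800,0.9600)
member 5 (2-4): L=3.4150, (cx,cy)=(1.0000,0.0000)
member 6 (3-4): L=5.4528, (cx,cy)=(0.3534,-0.9355)
member 7 (3-5): L=3.9107, (cx,cy)=(0.9771,-0.2130)
member 8 (4-5): L=4.6694, (cx,cy)=(0.4056,0.9140)
solve A·x = −loads:
  F[0-1] = -661.4039 N (compression)
  F[0-2] = +1617.2994 N (tension)
  F[1-2] = -1894.8189 N (compression)
  F[1-3] = -1851.8224 N (compression)
  F[2-3] = +1882.9694 N (tension)
  F[2-4] = +521.8364 N (tension)
  F[3-4] = -1744.1798 N (compression)
  F[3-5] = -724.6442 N (compression)
  F[4-5] = -233.0872 N (compression)
  Rx@0 = -1374.4900 N
  Ry@0 = +615.2225 N
  Ry@4 = +1844.6875 N

1617.299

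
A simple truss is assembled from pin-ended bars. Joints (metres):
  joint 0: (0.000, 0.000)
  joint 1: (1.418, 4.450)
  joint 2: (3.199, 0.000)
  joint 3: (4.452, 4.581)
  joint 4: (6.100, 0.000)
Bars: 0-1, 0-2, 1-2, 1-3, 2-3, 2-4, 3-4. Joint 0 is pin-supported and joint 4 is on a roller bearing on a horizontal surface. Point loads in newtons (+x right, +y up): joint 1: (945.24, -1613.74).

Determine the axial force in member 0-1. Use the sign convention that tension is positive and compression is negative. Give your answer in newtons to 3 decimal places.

N=5 nodes, M=7 members, R=3 reactions → 2N=10, M+R=10
member 0 (0-1): L=4.6705, (cx,cy)=(0.3036,0.9528)
member 1 (0-2): L=3.1990, (cx,cy)=(1.0000,0.0000)
member 2 (1-2): L=4.7932, (cx,cy)=(0.3716,-0.9284)
member 3 (1-3): L=3.0368, (cx,cy)=(0.9991,0.0431)
member 4 (2-3): L=4.7493, (cx,cy)=(0.2638,0.9646)
member 5 (2-4): L=2.9010, (cx,cy)=(1.0000,0.0000)
member 6 (3-4): L=4.8684, (cx,cy)=(0.3385,-0.9410)
solve A·x = −loads:
  F[0-1] = -576.2525 N (compression)
  F[0-2] = +1120.1961 N (tension)
  F[1-2] = -1178.5251 N (compression)
  F[1-3] = -682.9266 N (compression)
  F[2-3] = +1134.3388 N (tension)
  F[2-4] = +383.0183 N (tension)
  F[3-4] = -1131.4880 N (compression)
  Rx@0 = -945.2400 N
  Ry@0 = +549.0513 N
  Ry@4 = +1064.6887 N

-576.252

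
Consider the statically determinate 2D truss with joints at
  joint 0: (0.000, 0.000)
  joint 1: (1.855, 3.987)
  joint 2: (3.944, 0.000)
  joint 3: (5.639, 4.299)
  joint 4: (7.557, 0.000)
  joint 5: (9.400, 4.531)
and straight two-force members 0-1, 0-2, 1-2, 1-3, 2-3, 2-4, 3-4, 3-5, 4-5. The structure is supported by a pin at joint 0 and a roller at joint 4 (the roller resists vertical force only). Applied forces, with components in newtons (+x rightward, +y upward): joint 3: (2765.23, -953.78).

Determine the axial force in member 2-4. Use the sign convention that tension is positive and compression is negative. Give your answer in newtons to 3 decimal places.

1019.356

N=6 nodes, M=9 members, R=3 reactions → 2N=12, M+R=12
member 0 (0-1): L=4.3974, (cx,cy)=(0.4218,0.9067)
member 1 (0-2): L=3.9440, (cx,cy)=(1.0000,0.0000)
member 2 (1-2): L=4.5011, (cx,cy)=(0.4641,-0.8858)
member 3 (1-3): L=3.7968, (cx,cy)=(0.9966,0.0822)
member 4 (2-3): L=4.6211, (cx,cy)=(0.3668,0.9303)
member 5 (2-4): L=3.6130, (cx,cy)=(1.0000,0.0000)
member 6 (3-4): L=4.7075, (cx,cy)=(0.4074,-0.9132)
member 7 (3-5): L=3.7681, (cx,cy)=(0.9981,0.0616)
member 8 (4-5): L=4.8915, (cx,cy)=(0.3768,0.9263)
solve A·x = −loads:
  F[0-1] = +1468.0094 N (tension)
  F[0-2] = +2145.9657 N (tension)
  F[1-2] = -1385.1485 N (compression)
  F[1-3] = +1266.4038 N (tension)
  F[2-3] = +1318.8591 N (tension)
  F[2-4] = +1019.3556 N (tension)
  F[3-4] = -2501.8612 N (compression)
  F[3-5] = -0.0000 N (compression)
  F[4-5] = -0.0000 N (compression)
  Rx@0 = -2765.2300 N
  Ry@0 = -1331.0009 N
  Ry@4 = +2284.7809 N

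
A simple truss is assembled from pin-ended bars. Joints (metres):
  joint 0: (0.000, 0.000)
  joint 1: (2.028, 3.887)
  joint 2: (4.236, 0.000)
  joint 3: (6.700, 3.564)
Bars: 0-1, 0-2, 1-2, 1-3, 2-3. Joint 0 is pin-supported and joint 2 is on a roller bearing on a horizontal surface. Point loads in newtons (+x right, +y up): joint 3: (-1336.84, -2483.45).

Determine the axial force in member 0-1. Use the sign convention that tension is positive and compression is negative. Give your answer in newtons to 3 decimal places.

N=4 nodes, M=5 members, R=3 reactions → 2N=8, M+R=8
member 0 (0-1): L=4.3842, (cx,cy)=(0.4626,0.8866)
member 1 (0-2): L=4.2360, (cx,cy)=(1.0000,0.0000)
member 2 (1-2): L=4.4704, (cx,cy)=(0.4939,-0.8695)
member 3 (1-3): L=4.6832, (cx,cy)=(0.9976,-0.0690)
member 4 (2-3): L=4.3328, (cx,cy)=(0.5687,0.8226)
solve A·x = −loads:
  F[0-1] = +360.7234 N (tension)
  F[0-2] = -1503.6984 N (compression)
  F[1-2] = -396.6528 N (compression)
  F[1-3] = +363.6395 N (tension)
  F[2-3] = -2988.6898 N (compression)
  Rx@0 = +1336.8400 N
  Ry@0 = -319.8119 N
  Ry@2 = +2803.2619 N

360.723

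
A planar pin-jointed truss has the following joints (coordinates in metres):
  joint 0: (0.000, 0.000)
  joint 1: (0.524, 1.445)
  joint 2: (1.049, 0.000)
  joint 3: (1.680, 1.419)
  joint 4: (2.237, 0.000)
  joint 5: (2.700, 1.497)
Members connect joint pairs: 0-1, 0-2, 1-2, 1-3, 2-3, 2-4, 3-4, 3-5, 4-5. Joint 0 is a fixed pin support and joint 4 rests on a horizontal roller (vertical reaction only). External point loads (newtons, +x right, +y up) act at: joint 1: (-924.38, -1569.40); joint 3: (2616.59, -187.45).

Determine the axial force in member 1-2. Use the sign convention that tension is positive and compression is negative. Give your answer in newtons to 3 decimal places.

N=6 nodes, M=9 members, R=3 reactions → 2N=12, M+R=12
member 0 (0-1): L=1.5371, (cx,cy)=(0.3409,0.9401)
member 1 (0-2): L=1.0490, (cx,cy)=(1.0000,0.0000)
member 2 (1-2): L=1.5374, (cx,cy)=(0.3415,-0.9399)
member 3 (1-3): L=1.1563, (cx,cy)=(0.9997,-0.0225)
member 4 (2-3): L=1.5530, (cx,cy)=(0.4063,0.9137)
member 5 (2-4): L=1.1880, (cx,cy)=(1.0000,0.0000)
member 6 (3-4): L=1.5244, (cx,cy)=(0.3654,-0.9309)
member 7 (3-5): L=1.0230, (cx,cy)=(0.9971,0.0762)
member 8 (4-5): L=1.5670, (cx,cy)=(0.2955,0.9554)
solve A·x = −loads:
  F[0-1] = -197.6131 N (compression)
  F[0-2] = +1759.5777 N (tension)
  F[1-2] = -1504.9216 N (compression)
  F[1-3] = +1371.2625 N (tension)
  F[2-3] = +1548.0015 N (tension)
  F[2-4] = +616.6938 N (tension)
  F[3-4] = -1687.7756 N (compression)
  F[3-5] = -0.0000 N (compression)
  F[4-5] = +0.0000 N (tension)
  Rx@0 = -1692.2100 N
  Ry@0 = +185.7755 N
  Ry@4 = +1571.0745 N

-1504.922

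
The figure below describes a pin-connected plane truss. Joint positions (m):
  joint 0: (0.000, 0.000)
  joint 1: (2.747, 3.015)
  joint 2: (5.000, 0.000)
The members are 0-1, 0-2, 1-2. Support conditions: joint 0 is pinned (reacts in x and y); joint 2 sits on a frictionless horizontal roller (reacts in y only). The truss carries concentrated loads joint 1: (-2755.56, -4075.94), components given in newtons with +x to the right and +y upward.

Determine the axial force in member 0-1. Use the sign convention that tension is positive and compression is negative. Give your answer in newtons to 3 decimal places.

-4732.466

N=3 nodes, M=3 members, R=3 reactions → 2N=6, M+R=6
member 0 (0-1): L=4.0788, (cx,cy)=(0.6735,0.7392)
member 1 (0-2): L=5.0000, (cx,cy)=(1.0000,0.0000)
member 2 (1-2): L=3.7638, (cx,cy)=(0.5986,-0.8011)
solve A·x = −loads:
  F[0-1] = -4732.4656 N (compression)
  F[0-2] = +431.7082 N (tension)
  F[1-2] = -721.2011 N (compression)
  Rx@0 = +2755.5600 N
  Ry@0 = +3498.2212 N
  Ry@2 = +577.7188 N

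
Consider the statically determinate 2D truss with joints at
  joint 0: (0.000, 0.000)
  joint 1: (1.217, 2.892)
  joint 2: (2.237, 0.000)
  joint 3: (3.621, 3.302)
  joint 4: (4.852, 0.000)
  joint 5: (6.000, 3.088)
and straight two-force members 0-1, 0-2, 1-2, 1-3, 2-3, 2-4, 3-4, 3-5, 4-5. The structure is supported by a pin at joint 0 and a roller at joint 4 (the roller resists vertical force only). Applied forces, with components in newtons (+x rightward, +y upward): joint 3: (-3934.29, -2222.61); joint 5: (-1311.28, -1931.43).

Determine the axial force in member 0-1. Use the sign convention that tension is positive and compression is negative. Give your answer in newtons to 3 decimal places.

N=6 nodes, M=9 members, R=3 reactions → 2N=12, M+R=12
member 0 (0-1): L=3.1376, (cx,cy)=(0.3879,0.9217)
member 1 (0-2): L=2.2370, (cx,cy)=(1.0000,0.0000)
member 2 (1-2): L=3.0666, (cx,cy)=(0.3326,-0.9431)
member 3 (1-3): L=2.4387, (cx,cy)=(0.9858,0.1681)
member 4 (2-3): L=3.5803, (cx,cy)=(0.3866,0.9223)
member 5 (2-4): L=2.6150, (cx,cy)=(1.0000,0.0000)
member 6 (3-4): L=3.5240, (cx,cy)=(0.3493,-0.9370)
member 7 (3-5): L=2.3886, (cx,cy)=(0.9960,-0.0896)
member 8 (4-5): L=3.2945, (cx,cy)=(0.3485,0.9373)
solve A·x = −loads:
  F[0-1] = -3926.2988 N (compression)
  F[0-2] = -3722.6696 N (compression)
  F[1-2] = +3359.8989 N (tension)
  F[1-3] = -2678.5808 N (compression)
  F[2-3] = -3435.6662 N (compression)
  F[2-4] = -1277.0308 N (compression)
  F[3-4] = +1545.2979 N (tension)
  F[3-5] = -576.3692 N (compression)
  F[4-5] = -2115.6713 N (compression)
  Rx@0 = +5245.5700 N
  Ry@0 = +3618.9220 N
  Ry@4 = +535.1180 N

-3926.299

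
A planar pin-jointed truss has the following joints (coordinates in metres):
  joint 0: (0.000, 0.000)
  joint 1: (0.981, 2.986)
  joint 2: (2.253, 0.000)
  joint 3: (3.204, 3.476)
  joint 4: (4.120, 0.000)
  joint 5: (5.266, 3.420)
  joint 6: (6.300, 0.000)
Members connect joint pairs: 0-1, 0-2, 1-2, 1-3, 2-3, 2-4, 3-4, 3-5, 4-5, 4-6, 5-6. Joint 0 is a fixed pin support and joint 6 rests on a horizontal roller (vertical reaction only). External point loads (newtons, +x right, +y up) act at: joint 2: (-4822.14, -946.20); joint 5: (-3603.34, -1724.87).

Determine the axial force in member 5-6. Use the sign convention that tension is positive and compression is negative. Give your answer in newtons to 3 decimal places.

N=7 nodes, M=11 members, R=3 reactions → 2N=14, M+R=14
member 0 (0-1): L=3.1430, (cx,cy)=(0.3121,0.9500)
member 1 (0-2): L=2.2530, (cx,cy)=(1.0000,0.0000)
member 2 (1-2): L=3.2456, (cx,cy)=(0.3919,-0.9200)
member 3 (1-3): L=2.2764, (cx,cy)=(0.9766,0.2153)
member 4 (2-3): L=3.6037, (cx,cy)=(0.2639,0.9646)
member 5 (2-4): L=1.8670, (cx,cy)=(1.0000,0.0000)
member 6 (3-4): L=3.5947, (cx,cy)=(0.2548,-0.9670)
member 7 (3-5): L=2.0628, (cx,cy)=(0.9996,-0.0271)
member 8 (4-5): L=3.6069, (cx,cy)=(0.3177,0.9482)
member 9 (4-6): L=2.1800, (cx,cy)=(1.0000,0.0000)
member 10 (5-6): L=3.5729, (cx,cy)=(0.2894,-0.9572)
solve A·x = −loads:
  F[0-1] = -2996.7263 N (compression)
  F[0-2] = -7490.1404 N (compression)
  F[1-2] = +2624.0809 N (tension)
  F[1-3] = -2010.8838 N (compression)
  F[2-3] = -1521.9118 N (compression)
  F[2-4] = -1237.9753 N (compression)
  F[3-4] = +2046.7896 N (tension)
  F[3-5] = -2887.9960 N (compression)
  F[4-5] = -2087.3828 N (compression)
  F[4-6] = -53.1958 N (compression)
  F[5-6] = +183.8132 N (tension)
  Rx@0 = +8425.4800 N
  Ry@0 = +2847.0174 N
  Ry@6 = -175.9474 N

183.813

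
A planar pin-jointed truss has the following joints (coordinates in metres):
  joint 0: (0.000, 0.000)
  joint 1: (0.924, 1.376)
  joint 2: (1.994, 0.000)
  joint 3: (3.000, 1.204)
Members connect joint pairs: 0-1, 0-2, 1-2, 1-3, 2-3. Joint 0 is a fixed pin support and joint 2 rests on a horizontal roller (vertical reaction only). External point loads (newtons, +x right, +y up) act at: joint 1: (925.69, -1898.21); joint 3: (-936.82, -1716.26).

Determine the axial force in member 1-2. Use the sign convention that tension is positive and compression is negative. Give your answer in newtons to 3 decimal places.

N=4 nodes, M=5 members, R=3 reactions → 2N=8, M+R=8
member 0 (0-1): L=1.6575, (cx,cy)=(0.5575,0.8302)
member 1 (0-2): L=1.9940, (cx,cy)=(1.0000,0.0000)
member 2 (1-2): L=1.7431, (cx,cy)=(0.6139,-0.7894)
member 3 (1-3): L=2.0831, (cx,cy)=(0.9966,-0.0826)
member 4 (2-3): L=1.5690, (cx,cy)=(0.6412,0.7674)
solve A·x = −loads:
  F[0-1] = -95.8736 N (compression)
  F[0-2] = +42.3178 N (tension)
  F[1-2] = -2352.5594 N (compression)
  F[1-3] = +466.6003 N (tension)
  F[2-3] = -2186.3002 N (compression)
  Rx@0 = +11.1300 N
  Ry@0 = +79.5933 N
  Ry@2 = +3534.8767 N

-2352.559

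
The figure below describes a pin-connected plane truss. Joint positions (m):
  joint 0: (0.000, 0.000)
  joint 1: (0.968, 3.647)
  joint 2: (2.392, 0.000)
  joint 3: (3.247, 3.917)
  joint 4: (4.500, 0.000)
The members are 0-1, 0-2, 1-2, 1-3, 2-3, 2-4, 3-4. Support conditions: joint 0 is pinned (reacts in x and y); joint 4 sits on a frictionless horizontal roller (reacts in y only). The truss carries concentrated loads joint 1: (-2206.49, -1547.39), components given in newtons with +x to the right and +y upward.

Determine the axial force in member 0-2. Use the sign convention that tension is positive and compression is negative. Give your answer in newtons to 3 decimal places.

N=5 nodes, M=7 members, R=3 reactions → 2N=10, M+R=10
member 0 (0-1): L=3.7733, (cx,cy)=(0.2565,0.9665)
member 1 (0-2): L=2.3920, (cx,cy)=(1.0000,0.0000)
member 2 (1-2): L=3.9151, (cx,cy)=(0.3637,-0.9315)
member 3 (1-3): L=2.2949, (cx,cy)=(0.9931,0.1177)
member 4 (2-3): L=4.0092, (cx,cy)=(0.2133,0.9770)
member 5 (2-4): L=2.1080, (cx,cy)=(1.0000,0.0000)
member 6 (3-4): L=4.1125, (cx,cy)=(0.3047,-0.9525)
solve A·x = −loads:
  F[0-1] = -3106.7388 N (compression)
  F[0-2] = -1409.4847 N (compression)
  F[1-2] = +1664.6437 N (tension)
  F[1-3] = +809.6510 N (tension)
  F[2-3] = -1587.1432 N (compression)
  F[2-4] = -465.5571 N (compression)
  F[3-4] = +1528.0265 N (tension)
  Rx@0 = +2206.4900 N
  Ry@0 = +3002.7668 N
  Ry@4 = -1455.3768 N

-1409.485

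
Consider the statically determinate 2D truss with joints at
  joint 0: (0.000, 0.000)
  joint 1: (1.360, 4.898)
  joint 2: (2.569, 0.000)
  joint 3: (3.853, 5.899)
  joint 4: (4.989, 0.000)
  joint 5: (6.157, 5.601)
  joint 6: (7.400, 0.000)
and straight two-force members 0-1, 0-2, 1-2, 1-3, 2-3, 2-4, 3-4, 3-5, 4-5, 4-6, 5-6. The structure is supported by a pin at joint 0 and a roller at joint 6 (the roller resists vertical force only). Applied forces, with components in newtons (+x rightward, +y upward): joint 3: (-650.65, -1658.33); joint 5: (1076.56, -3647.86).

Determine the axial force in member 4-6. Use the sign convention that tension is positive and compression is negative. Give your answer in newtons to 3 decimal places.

930.915

N=7 nodes, M=11 members, R=3 reactions → 2N=14, M+R=14
member 0 (0-1): L=5.0833, (cx,cy)=(0.2675,0.9635)
member 1 (0-2): L=2.5690, (cx,cy)=(1.0000,0.0000)
member 2 (1-2): L=5.0450, (cx,cy)=(0.2396,-0.9709)
member 3 (1-3): L=2.6865, (cx,cy)=(0.9280,0.3726)
member 4 (2-3): L=6.0371, (cx,cy)=(0.2127,0.9771)
member 5 (2-4): L=2.4200, (cx,cy)=(1.0000,0.0000)
member 6 (3-4): L=6.0074, (cx,cy)=(0.1891,-0.9820)
member 7 (3-5): L=2.3232, (cx,cy)=(0.9917,-0.1283)
member 8 (4-5): L=5.7215, (cx,cy)=(0.2041,0.9789)
member 9 (4-6): L=2.4110, (cx,cy)=(1.0000,0.0000)
member 10 (5-6): L=5.7373, (cx,cy)=(0.2167,-0.9762)
solve A·x = −loads:
  F[0-1] = -1153.5035 N (compression)
  F[0-2] = +734.5211 N (tension)
  F[1-2] = +925.4561 N (tension)
  F[1-3] = -571.5484 N (compression)
  F[2-3] = -919.5272 N (compression)
  F[2-4] = +1151.8689 N (tension)
  F[3-4] = -560.9776 N (compression)
  F[3-5] = +31.0286 N (tension)
  F[4-5] = +562.7062 N (tension)
  F[4-6] = +930.9154 N (tension)
  F[5-6] = -4296.7913 N (compression)
  Rx@0 = -425.9100 N
  Ry@0 = +1111.4538 N
  Ry@6 = +4194.7362 N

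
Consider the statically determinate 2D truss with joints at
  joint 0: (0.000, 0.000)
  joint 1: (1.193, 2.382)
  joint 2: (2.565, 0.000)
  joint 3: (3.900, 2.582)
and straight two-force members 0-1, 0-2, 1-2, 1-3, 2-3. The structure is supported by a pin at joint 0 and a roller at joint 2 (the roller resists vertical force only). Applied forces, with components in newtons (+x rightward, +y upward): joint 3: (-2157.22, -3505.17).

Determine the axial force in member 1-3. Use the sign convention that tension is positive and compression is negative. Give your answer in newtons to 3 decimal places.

-359.579

N=4 nodes, M=5 members, R=3 reactions → 2N=8, M+R=8
member 0 (0-1): L=2.6641, (cx,cy)=(0.4478,0.8941)
member 1 (0-2): L=2.5650, (cx,cy)=(1.0000,0.0000)
member 2 (1-2): L=2.7489, (cx,cy)=(0.4991,-0.8665)
member 3 (1-3): L=2.7144, (cx,cy)=(0.9973,0.0737)
member 4 (2-3): L=2.9067, (cx,cy)=(0.4593,0.8883)
solve A·x = −loads:
  F[0-1] = -388.2997 N (compression)
  F[0-2] = -1983.3339 N (compression)
  F[1-2] = +370.0879 N (tension)
  F[1-3] = -359.5793 N (compression)
  F[2-3] = -3916.1475 N (compression)
  Rx@0 = +2157.2200 N
  Ry@0 = +347.1891 N
  Ry@2 = +3157.9809 N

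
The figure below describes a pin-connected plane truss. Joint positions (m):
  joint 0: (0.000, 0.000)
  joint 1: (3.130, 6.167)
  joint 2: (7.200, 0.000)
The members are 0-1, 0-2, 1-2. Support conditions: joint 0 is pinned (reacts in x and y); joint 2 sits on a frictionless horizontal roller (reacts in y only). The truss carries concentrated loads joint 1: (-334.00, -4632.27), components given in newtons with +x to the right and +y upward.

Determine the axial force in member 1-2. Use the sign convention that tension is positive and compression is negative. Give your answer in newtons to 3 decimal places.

-2070.001

N=3 nodes, M=3 members, R=3 reactions → 2N=6, M+R=6
member 0 (0-1): L=6.9158, (cx,cy)=(0.4526,0.8917)
member 1 (0-2): L=7.2000, (cx,cy)=(1.0000,0.0000)
member 2 (1-2): L=7.3890, (cx,cy)=(0.5508,-0.8346)
solve A·x = −loads:
  F[0-1] = -3257.2944 N (compression)
  F[0-2] = +1140.2009 N (tension)
  F[1-2] = -2070.0007 N (compression)
  Rx@0 = +334.0000 N
  Ry@0 = +2904.5996 N
  Ry@2 = +1727.6704 N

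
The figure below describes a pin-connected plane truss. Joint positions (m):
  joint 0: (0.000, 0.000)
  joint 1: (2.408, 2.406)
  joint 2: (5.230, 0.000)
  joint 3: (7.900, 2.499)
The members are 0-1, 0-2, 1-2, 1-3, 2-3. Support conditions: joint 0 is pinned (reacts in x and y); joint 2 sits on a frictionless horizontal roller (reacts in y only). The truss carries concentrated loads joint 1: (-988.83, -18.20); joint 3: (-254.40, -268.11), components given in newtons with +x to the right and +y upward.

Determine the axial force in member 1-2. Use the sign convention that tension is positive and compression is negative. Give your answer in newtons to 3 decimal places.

N=4 nodes, M=5 members, R=3 reactions → 2N=8, M+R=8
member 0 (0-1): L=3.4040, (cx,cy)=(0.7074,0.7068)
member 1 (0-2): L=5.2300, (cx,cy)=(1.0000,0.0000)
member 2 (1-2): L=3.7084, (cx,cy)=(0.7610,-0.6488)
member 3 (1-3): L=5.4928, (cx,cy)=(0.9999,0.0169)
member 4 (2-3): L=3.6570, (cx,cy)=(0.7301,0.6833)
solve A·x = −loads:
  F[0-1] = -635.8159 N (compression)
  F[0-2] = -793.4535 N (compression)
  F[1-2] = +665.4779 N (tension)
  F[1-3] = +32.6514 N (tension)
  F[2-3] = -393.1610 N (compression)
  Rx@0 = +1243.2300 N
  Ry@0 = +449.4029 N
  Ry@2 = -163.0929 N

665.478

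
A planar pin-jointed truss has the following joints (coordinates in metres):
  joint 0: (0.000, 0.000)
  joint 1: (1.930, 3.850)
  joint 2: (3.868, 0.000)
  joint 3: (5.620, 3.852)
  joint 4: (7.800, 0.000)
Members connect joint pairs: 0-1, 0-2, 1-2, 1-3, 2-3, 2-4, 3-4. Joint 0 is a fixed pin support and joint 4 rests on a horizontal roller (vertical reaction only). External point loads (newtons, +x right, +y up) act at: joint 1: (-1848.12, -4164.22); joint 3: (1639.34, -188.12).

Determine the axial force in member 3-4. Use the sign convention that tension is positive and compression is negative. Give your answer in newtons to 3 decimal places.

N=5 nodes, M=7 members, R=3 reactions → 2N=10, M+R=10
member 0 (0-1): L=4.3067, (cx,cy)=(0.4481,0.8940)
member 1 (0-2): L=3.8680, (cx,cy)=(1.0000,0.0000)
member 2 (1-2): L=4.3103, (cx,cy)=(0.4496,-0.8932)
member 3 (1-3): L=3.6900, (cx,cy)=(1.0000,0.0005)
member 4 (2-3): L=4.2317, (cx,cy)=(0.4140,0.9103)
member 5 (2-4): L=3.9320, (cx,cy)=(1.0000,0.0000)
member 6 (3-4): L=4.4261, (cx,cy)=(0.4925,-0.8703)
solve A·x = −loads:
  F[0-1] = -3679.1830 N (compression)
  F[0-2] = +1440.0170 N (tension)
  F[1-2] = -979.4057 N (compression)
  F[1-3] = +639.6882 N (tension)
  F[2-3] = +961.0588 N (tension)
  F[2-4] = +601.7576 N (tension)
  F[3-4] = -1221.7593 N (compression)
  Rx@0 = +208.7800 N
  Ry@0 = +3289.0509 N
  Ry@4 = +1063.2891 N

-1221.759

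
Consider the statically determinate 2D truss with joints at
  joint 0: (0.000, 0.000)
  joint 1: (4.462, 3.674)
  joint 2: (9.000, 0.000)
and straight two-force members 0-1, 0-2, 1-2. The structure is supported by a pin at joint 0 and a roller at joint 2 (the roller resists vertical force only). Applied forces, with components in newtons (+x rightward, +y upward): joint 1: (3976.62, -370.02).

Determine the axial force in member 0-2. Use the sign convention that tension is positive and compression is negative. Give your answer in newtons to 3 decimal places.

2231.689

N=3 nodes, M=3 members, R=3 reactions → 2N=6, M+R=6
member 0 (0-1): L=5.7799, (cx,cy)=(0.7720,0.6356)
member 1 (0-2): L=9.0000, (cx,cy)=(1.0000,0.0000)
member 2 (1-2): L=5.8388, (cx,cy)=(0.7772,-0.6292)
solve A·x = −loads:
  F[0-1] = +2260.3320 N (tension)
  F[0-2] = +2231.6885 N (tension)
  F[1-2] = -2871.3990 N (compression)
  Rx@0 = -3976.6200 N
  Ry@0 = -1436.7723 N
  Ry@2 = +1806.7923 N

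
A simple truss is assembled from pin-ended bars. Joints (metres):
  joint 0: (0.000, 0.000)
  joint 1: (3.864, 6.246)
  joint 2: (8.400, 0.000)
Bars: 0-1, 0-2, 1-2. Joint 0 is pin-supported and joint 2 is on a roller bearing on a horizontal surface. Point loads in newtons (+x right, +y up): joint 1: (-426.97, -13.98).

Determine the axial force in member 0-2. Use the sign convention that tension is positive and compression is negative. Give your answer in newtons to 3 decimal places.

-225.894

N=3 nodes, M=3 members, R=3 reactions → 2N=6, M+R=6
member 0 (0-1): L=7.3446, (cx,cy)=(0.5261,0.8504)
member 1 (0-2): L=8.4000, (cx,cy)=(1.0000,0.0000)
member 2 (1-2): L=7.7193, (cx,cy)=(0.5876,-0.8091)
solve A·x = −loads:
  F[0-1] = -382.2008 N (compression)
  F[0-2] = -225.8936 N (compression)
  F[1-2] = +384.4232 N (tension)
  Rx@0 = +426.9700 N
  Ry@0 = +325.0319 N
  Ry@2 = -311.0519 N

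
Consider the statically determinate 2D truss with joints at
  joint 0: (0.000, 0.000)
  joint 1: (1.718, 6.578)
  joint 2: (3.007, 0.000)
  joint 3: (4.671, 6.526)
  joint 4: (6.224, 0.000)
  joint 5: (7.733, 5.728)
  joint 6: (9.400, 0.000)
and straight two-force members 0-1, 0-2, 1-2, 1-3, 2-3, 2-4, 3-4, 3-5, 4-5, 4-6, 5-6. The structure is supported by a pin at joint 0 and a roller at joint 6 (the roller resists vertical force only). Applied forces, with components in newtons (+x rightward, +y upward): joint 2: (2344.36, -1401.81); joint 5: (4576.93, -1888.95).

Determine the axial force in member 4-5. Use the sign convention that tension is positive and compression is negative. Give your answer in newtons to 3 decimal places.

3611.245

N=7 nodes, M=11 members, R=3 reactions → 2N=14, M+R=14
member 0 (0-1): L=6.7986, (cx,cy)=(0.2527,0.9675)
member 1 (0-2): L=3.0070, (cx,cy)=(1.0000,0.0000)
member 2 (1-2): L=6.7031, (cx,cy)=(0.1923,-0.9813)
member 3 (1-3): L=2.9535, (cx,cy)=(0.9998,-0.0176)
member 4 (2-3): L=6.7348, (cx,cy)=(0.2471,0.9690)
member 5 (2-4): L=3.2170, (cx,cy)=(1.0000,0.0000)
member 6 (3-4): L=6.7082, (cx,cy)=(0.2315,-0.9728)
member 7 (3-5): L=3.1643, (cx,cy)=(0.9677,-0.2522)
member 8 (4-5): L=5.9234, (cx,cy)=(0.2548,0.9670)
member 9 (4-6): L=3.1760, (cx,cy)=(1.0000,0.0000)
member 10 (5-6): L=5.9656, (cx,cy)=(0.2794,-0.9602)
solve A·x = −loads:
  F[0-1] = +1550.9750 N (tension)
  F[0-2] = +6529.3628 N (tension)
  F[1-2] = -1541.5308 N (compression)
  F[1-3] = +688.4687 N (tension)
  F[2-3] = +3007.8236 N (tension)
  F[2-4] = +3145.4106 N (tension)
  F[3-4] = -3589.6154 N (compression)
  F[3-5] = +2338.1113 N (tension)
  F[4-5] = +3611.2446 N (tension)
  F[4-6] = +1394.4242 N (tension)
  F[5-6] = -4990.1824 N (compression)
  Rx@0 = -6921.2900 N
  Ry@0 = -1500.6387 N
  Ry@6 = +4791.3987 N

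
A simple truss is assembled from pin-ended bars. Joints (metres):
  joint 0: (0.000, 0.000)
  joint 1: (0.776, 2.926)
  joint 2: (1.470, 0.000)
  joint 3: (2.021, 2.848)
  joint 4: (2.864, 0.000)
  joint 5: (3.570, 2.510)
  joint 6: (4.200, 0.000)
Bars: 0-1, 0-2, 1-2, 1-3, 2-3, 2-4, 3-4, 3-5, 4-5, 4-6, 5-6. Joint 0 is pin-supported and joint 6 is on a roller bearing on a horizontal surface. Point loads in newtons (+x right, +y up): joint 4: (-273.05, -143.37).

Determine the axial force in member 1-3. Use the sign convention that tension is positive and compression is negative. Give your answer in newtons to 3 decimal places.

N=7 nodes, M=11 members, R=3 reactions → 2N=14, M+R=14
member 0 (0-1): L=3.0272, (cx,cy)=(0.2563,0.9666)
member 1 (0-2): L=1.4700, (cx,cy)=(1.0000,0.0000)
member 2 (1-2): L=3.0072, (cx,cy)=(0.2308,-0.9730)
member 3 (1-3): L=1.2474, (cx,cy)=(0.9980,-0.0625)
member 4 (2-3): L=2.9008, (cx,cy)=(0.1899,0.9818)
member 5 (2-4): L=1.3940, (cx,cy)=(1.0000,0.0000)
member 6 (3-4): L=2.9701, (cx,cy)=(0.2838,-0.9589)
member 7 (3-5): L=1.5854, (cx,cy)=(0.9770,-0.2132)
member 8 (4-5): L=2.6074, (cx,cy)=(0.2708,0.9626)
member 9 (4-6): L=1.3360, (cx,cy)=(1.0000,0.0000)
member 10 (5-6): L=2.5879, (cx,cy)=(0.2434,-0.9699)
solve A·x = −loads:
  F[0-1] = -47.1819 N (compression)
  F[0-2] = -260.9551 N (compression)
  F[1-2] = +48.3681 N (tension)
  F[1-3] = -23.3030 N (compression)
  F[2-3] = -47.9351 N (compression)
  F[2-4] = -240.6875 N (compression)
  F[3-4] = +58.7182 N (tension)
  F[3-5] = -50.1818 N (compression)
  F[4-5] = +90.4451 N (tension)
  F[4-6] = +24.5385 N (tension)
  F[5-6] = -100.7972 N (compression)
  Rx@0 = +273.0500 N
  Ry@0 = +45.6053 N
  Ry@6 = +97.7647 N

-23.303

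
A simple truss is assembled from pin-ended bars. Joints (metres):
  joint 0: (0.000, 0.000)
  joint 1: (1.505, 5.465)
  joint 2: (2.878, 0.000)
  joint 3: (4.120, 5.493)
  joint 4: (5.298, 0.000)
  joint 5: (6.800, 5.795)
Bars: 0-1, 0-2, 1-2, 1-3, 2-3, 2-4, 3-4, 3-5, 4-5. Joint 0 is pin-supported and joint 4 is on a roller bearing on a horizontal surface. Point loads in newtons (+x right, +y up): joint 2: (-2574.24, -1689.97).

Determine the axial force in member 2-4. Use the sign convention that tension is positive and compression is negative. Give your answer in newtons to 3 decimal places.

N=6 nodes, M=9 members, R=3 reactions → 2N=12, M+R=12
member 0 (0-1): L=5.6684, (cx,cy)=(0.2655,0.9641)
member 1 (0-2): L=2.8780, (cx,cy)=(1.0000,0.0000)
member 2 (1-2): L=5.6348, (cx,cy)=(0.2437,-0.9699)
member 3 (1-3): L=2.6151, (cx,cy)=(0.9999,0.0107)
member 4 (2-3): L=5.6317, (cx,cy)=(0.2205,0.9754)
member 5 (2-4): L=2.4200, (cx,cy)=(1.0000,0.0000)
member 6 (3-4): L=5.6179, (cx,cy)=(0.2097,-0.9778)
member 7 (3-5): L=2.6970, (cx,cy)=(0.9937,0.1120)
member 8 (4-5): L=5.9865, (cx,cy)=(0.2509,0.9680)
solve A·x = −loads:
  F[0-1] = -800.6746 N (compression)
  F[0-2] = -2361.6569 N (compression)
  F[1-2] = +791.4512 N (tension)
  F[1-3] = -405.4536 N (compression)
  F[2-3] = +945.6569 N (tension)
  F[2-4] = +196.8763 N (tension)
  F[3-4] = -938.9053 N (compression)
  F[3-5] = +0.0000 N (tension)
  F[4-5] = +0.0000 N (tension)
  Rx@0 = +2574.2400 N
  Ry@0 = +771.9380 N
  Ry@4 = +918.0320 N

196.876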